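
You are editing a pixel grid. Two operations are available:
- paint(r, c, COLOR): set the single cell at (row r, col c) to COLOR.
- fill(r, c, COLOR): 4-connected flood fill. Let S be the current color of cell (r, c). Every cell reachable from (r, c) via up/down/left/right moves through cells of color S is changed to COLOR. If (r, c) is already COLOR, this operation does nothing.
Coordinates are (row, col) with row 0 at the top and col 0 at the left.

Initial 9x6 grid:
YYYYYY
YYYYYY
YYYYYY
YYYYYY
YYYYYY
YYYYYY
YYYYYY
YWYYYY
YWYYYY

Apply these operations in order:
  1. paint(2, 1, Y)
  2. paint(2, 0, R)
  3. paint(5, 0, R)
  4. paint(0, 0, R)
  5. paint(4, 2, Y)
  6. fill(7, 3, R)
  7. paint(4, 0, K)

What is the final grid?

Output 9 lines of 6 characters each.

After op 1 paint(2,1,Y):
YYYYYY
YYYYYY
YYYYYY
YYYYYY
YYYYYY
YYYYYY
YYYYYY
YWYYYY
YWYYYY
After op 2 paint(2,0,R):
YYYYYY
YYYYYY
RYYYYY
YYYYYY
YYYYYY
YYYYYY
YYYYYY
YWYYYY
YWYYYY
After op 3 paint(5,0,R):
YYYYYY
YYYYYY
RYYYYY
YYYYYY
YYYYYY
RYYYYY
YYYYYY
YWYYYY
YWYYYY
After op 4 paint(0,0,R):
RYYYYY
YYYYYY
RYYYYY
YYYYYY
YYYYYY
RYYYYY
YYYYYY
YWYYYY
YWYYYY
After op 5 paint(4,2,Y):
RYYYYY
YYYYYY
RYYYYY
YYYYYY
YYYYYY
RYYYYY
YYYYYY
YWYYYY
YWYYYY
After op 6 fill(7,3,R) [49 cells changed]:
RRRRRR
RRRRRR
RRRRRR
RRRRRR
RRRRRR
RRRRRR
RRRRRR
RWRRRR
RWRRRR
After op 7 paint(4,0,K):
RRRRRR
RRRRRR
RRRRRR
RRRRRR
KRRRRR
RRRRRR
RRRRRR
RWRRRR
RWRRRR

Answer: RRRRRR
RRRRRR
RRRRRR
RRRRRR
KRRRRR
RRRRRR
RRRRRR
RWRRRR
RWRRRR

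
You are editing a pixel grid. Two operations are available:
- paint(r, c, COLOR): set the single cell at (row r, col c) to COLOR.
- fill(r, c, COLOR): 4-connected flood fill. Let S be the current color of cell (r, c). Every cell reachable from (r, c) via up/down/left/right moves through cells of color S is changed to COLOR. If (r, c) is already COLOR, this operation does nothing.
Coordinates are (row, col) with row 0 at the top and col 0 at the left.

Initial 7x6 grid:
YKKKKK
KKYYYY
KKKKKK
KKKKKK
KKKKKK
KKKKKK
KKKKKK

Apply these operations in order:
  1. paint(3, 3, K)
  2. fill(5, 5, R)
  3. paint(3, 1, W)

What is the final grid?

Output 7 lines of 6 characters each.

After op 1 paint(3,3,K):
YKKKKK
KKYYYY
KKKKKK
KKKKKK
KKKKKK
KKKKKK
KKKKKK
After op 2 fill(5,5,R) [37 cells changed]:
YRRRRR
RRYYYY
RRRRRR
RRRRRR
RRRRRR
RRRRRR
RRRRRR
After op 3 paint(3,1,W):
YRRRRR
RRYYYY
RRRRRR
RWRRRR
RRRRRR
RRRRRR
RRRRRR

Answer: YRRRRR
RRYYYY
RRRRRR
RWRRRR
RRRRRR
RRRRRR
RRRRRR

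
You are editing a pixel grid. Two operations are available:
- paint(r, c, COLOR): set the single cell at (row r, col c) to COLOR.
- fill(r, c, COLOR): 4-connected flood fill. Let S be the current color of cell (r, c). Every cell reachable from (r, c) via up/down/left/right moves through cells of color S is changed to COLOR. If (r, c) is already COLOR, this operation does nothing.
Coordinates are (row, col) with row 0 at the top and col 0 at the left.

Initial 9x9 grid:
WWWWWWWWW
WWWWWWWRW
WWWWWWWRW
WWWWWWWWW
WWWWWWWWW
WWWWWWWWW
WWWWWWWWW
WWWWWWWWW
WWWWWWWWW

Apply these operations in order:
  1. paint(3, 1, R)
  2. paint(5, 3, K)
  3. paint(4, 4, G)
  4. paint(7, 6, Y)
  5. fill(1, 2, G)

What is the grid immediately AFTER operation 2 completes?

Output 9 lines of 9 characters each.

Answer: WWWWWWWWW
WWWWWWWRW
WWWWWWWRW
WRWWWWWWW
WWWWWWWWW
WWWKWWWWW
WWWWWWWWW
WWWWWWWWW
WWWWWWWWW

Derivation:
After op 1 paint(3,1,R):
WWWWWWWWW
WWWWWWWRW
WWWWWWWRW
WRWWWWWWW
WWWWWWWWW
WWWWWWWWW
WWWWWWWWW
WWWWWWWWW
WWWWWWWWW
After op 2 paint(5,3,K):
WWWWWWWWW
WWWWWWWRW
WWWWWWWRW
WRWWWWWWW
WWWWWWWWW
WWWKWWWWW
WWWWWWWWW
WWWWWWWWW
WWWWWWWWW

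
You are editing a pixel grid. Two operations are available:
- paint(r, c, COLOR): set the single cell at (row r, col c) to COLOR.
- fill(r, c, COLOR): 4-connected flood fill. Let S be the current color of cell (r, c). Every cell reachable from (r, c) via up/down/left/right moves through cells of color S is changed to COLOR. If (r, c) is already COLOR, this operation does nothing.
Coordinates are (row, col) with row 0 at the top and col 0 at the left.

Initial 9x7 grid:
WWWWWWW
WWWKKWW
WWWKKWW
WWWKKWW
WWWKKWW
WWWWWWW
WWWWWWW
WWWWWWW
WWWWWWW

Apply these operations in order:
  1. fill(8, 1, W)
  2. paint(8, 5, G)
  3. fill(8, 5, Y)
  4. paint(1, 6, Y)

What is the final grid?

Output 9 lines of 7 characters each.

Answer: WWWWWWW
WWWKKWY
WWWKKWW
WWWKKWW
WWWKKWW
WWWWWWW
WWWWWWW
WWWWWWW
WWWWWYW

Derivation:
After op 1 fill(8,1,W) [0 cells changed]:
WWWWWWW
WWWKKWW
WWWKKWW
WWWKKWW
WWWKKWW
WWWWWWW
WWWWWWW
WWWWWWW
WWWWWWW
After op 2 paint(8,5,G):
WWWWWWW
WWWKKWW
WWWKKWW
WWWKKWW
WWWKKWW
WWWWWWW
WWWWWWW
WWWWWWW
WWWWWGW
After op 3 fill(8,5,Y) [1 cells changed]:
WWWWWWW
WWWKKWW
WWWKKWW
WWWKKWW
WWWKKWW
WWWWWWW
WWWWWWW
WWWWWWW
WWWWWYW
After op 4 paint(1,6,Y):
WWWWWWW
WWWKKWY
WWWKKWW
WWWKKWW
WWWKKWW
WWWWWWW
WWWWWWW
WWWWWWW
WWWWWYW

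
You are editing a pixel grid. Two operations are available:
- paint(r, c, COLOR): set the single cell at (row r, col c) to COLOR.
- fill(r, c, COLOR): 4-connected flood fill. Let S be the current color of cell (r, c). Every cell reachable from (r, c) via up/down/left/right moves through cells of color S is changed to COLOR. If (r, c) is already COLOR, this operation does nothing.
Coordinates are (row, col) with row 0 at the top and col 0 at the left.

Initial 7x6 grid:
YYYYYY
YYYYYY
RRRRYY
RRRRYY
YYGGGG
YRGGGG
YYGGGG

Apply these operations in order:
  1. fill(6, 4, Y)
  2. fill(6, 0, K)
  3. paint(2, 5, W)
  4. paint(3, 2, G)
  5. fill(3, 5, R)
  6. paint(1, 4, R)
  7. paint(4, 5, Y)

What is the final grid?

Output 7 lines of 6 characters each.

Answer: RRRRRR
RRRRRR
RRRRRW
RRGRRR
RRRRRY
RRRRRR
RRRRRR

Derivation:
After op 1 fill(6,4,Y) [12 cells changed]:
YYYYYY
YYYYYY
RRRRYY
RRRRYY
YYYYYY
YRYYYY
YYYYYY
After op 2 fill(6,0,K) [33 cells changed]:
KKKKKK
KKKKKK
RRRRKK
RRRRKK
KKKKKK
KRKKKK
KKKKKK
After op 3 paint(2,5,W):
KKKKKK
KKKKKK
RRRRKW
RRRRKK
KKKKKK
KRKKKK
KKKKKK
After op 4 paint(3,2,G):
KKKKKK
KKKKKK
RRRRKW
RRGRKK
KKKKKK
KRKKKK
KKKKKK
After op 5 fill(3,5,R) [32 cells changed]:
RRRRRR
RRRRRR
RRRRRW
RRGRRR
RRRRRR
RRRRRR
RRRRRR
After op 6 paint(1,4,R):
RRRRRR
RRRRRR
RRRRRW
RRGRRR
RRRRRR
RRRRRR
RRRRRR
After op 7 paint(4,5,Y):
RRRRRR
RRRRRR
RRRRRW
RRGRRR
RRRRRY
RRRRRR
RRRRRR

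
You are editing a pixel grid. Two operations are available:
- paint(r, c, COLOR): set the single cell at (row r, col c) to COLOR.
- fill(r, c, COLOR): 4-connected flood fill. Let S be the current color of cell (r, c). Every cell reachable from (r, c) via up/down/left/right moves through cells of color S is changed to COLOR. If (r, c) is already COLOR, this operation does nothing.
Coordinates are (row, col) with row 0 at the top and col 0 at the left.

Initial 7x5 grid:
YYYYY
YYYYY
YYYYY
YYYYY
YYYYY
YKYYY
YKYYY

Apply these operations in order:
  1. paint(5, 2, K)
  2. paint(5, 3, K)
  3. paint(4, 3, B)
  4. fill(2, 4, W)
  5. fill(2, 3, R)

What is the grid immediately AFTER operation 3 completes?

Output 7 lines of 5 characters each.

After op 1 paint(5,2,K):
YYYYY
YYYYY
YYYYY
YYYYY
YYYYY
YKKYY
YKYYY
After op 2 paint(5,3,K):
YYYYY
YYYYY
YYYYY
YYYYY
YYYYY
YKKKY
YKYYY
After op 3 paint(4,3,B):
YYYYY
YYYYY
YYYYY
YYYYY
YYYBY
YKKKY
YKYYY

Answer: YYYYY
YYYYY
YYYYY
YYYYY
YYYBY
YKKKY
YKYYY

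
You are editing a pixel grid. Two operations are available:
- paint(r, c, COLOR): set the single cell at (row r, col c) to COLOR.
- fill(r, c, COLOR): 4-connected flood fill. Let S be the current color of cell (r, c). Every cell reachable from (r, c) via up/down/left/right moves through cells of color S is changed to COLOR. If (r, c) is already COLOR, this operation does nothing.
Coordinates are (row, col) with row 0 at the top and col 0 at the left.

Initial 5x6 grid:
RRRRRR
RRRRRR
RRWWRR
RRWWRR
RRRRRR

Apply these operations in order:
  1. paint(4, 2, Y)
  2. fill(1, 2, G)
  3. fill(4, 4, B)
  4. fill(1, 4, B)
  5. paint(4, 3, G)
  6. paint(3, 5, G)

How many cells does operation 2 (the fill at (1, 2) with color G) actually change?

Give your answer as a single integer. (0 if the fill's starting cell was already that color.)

After op 1 paint(4,2,Y):
RRRRRR
RRRRRR
RRWWRR
RRWWRR
RRYRRR
After op 2 fill(1,2,G) [25 cells changed]:
GGGGGG
GGGGGG
GGWWGG
GGWWGG
GGYGGG

Answer: 25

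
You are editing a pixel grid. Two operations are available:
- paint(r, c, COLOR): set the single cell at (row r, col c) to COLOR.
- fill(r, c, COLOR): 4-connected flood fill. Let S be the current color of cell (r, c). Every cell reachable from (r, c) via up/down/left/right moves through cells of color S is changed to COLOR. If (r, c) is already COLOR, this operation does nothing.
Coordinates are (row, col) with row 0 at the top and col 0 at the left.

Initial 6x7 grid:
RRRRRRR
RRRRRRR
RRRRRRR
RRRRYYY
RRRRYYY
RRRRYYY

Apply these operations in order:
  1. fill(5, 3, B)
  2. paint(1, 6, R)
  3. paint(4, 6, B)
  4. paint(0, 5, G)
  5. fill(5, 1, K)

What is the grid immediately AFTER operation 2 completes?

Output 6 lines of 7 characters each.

Answer: BBBBBBB
BBBBBBR
BBBBBBB
BBBBYYY
BBBBYYY
BBBBYYY

Derivation:
After op 1 fill(5,3,B) [33 cells changed]:
BBBBBBB
BBBBBBB
BBBBBBB
BBBBYYY
BBBBYYY
BBBBYYY
After op 2 paint(1,6,R):
BBBBBBB
BBBBBBR
BBBBBBB
BBBBYYY
BBBBYYY
BBBBYYY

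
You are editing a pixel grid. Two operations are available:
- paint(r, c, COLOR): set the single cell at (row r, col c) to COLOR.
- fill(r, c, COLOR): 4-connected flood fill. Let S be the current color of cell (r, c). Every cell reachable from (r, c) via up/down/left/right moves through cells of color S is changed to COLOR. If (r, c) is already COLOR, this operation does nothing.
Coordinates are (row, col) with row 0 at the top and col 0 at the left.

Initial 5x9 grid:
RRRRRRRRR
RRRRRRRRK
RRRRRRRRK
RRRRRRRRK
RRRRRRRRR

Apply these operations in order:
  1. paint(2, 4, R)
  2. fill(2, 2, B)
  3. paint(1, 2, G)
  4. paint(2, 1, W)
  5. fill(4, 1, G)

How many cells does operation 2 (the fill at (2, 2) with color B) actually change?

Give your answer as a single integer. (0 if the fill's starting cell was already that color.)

After op 1 paint(2,4,R):
RRRRRRRRR
RRRRRRRRK
RRRRRRRRK
RRRRRRRRK
RRRRRRRRR
After op 2 fill(2,2,B) [42 cells changed]:
BBBBBBBBB
BBBBBBBBK
BBBBBBBBK
BBBBBBBBK
BBBBBBBBB

Answer: 42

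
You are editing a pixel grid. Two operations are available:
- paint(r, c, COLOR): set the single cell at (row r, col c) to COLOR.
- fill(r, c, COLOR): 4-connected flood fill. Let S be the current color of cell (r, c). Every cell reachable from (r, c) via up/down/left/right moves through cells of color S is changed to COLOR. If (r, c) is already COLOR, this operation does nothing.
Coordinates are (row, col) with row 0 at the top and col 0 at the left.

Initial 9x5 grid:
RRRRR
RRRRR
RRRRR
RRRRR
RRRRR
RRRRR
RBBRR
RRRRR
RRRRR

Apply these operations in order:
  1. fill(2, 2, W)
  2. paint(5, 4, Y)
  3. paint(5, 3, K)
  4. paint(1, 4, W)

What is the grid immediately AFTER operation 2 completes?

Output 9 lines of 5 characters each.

Answer: WWWWW
WWWWW
WWWWW
WWWWW
WWWWW
WWWWY
WBBWW
WWWWW
WWWWW

Derivation:
After op 1 fill(2,2,W) [43 cells changed]:
WWWWW
WWWWW
WWWWW
WWWWW
WWWWW
WWWWW
WBBWW
WWWWW
WWWWW
After op 2 paint(5,4,Y):
WWWWW
WWWWW
WWWWW
WWWWW
WWWWW
WWWWY
WBBWW
WWWWW
WWWWW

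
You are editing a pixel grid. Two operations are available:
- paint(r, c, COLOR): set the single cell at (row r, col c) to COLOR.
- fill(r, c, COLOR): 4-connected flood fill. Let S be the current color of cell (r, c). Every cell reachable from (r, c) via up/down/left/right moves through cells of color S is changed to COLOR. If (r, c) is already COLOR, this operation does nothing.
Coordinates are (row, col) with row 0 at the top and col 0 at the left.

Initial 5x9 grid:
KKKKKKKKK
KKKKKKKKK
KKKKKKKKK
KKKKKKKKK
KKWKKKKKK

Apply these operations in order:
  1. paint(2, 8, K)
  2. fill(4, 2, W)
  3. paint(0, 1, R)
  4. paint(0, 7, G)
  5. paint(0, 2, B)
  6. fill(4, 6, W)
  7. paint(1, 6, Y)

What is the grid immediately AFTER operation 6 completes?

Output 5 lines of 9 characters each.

Answer: WRBWWWWGW
WWWWWWWWW
WWWWWWWWW
WWWWWWWWW
WWWWWWWWW

Derivation:
After op 1 paint(2,8,K):
KKKKKKKKK
KKKKKKKKK
KKKKKKKKK
KKKKKKKKK
KKWKKKKKK
After op 2 fill(4,2,W) [0 cells changed]:
KKKKKKKKK
KKKKKKKKK
KKKKKKKKK
KKKKKKKKK
KKWKKKKKK
After op 3 paint(0,1,R):
KRKKKKKKK
KKKKKKKKK
KKKKKKKKK
KKKKKKKKK
KKWKKKKKK
After op 4 paint(0,7,G):
KRKKKKKGK
KKKKKKKKK
KKKKKKKKK
KKKKKKKKK
KKWKKKKKK
After op 5 paint(0,2,B):
KRBKKKKGK
KKKKKKKKK
KKKKKKKKK
KKKKKKKKK
KKWKKKKKK
After op 6 fill(4,6,W) [41 cells changed]:
WRBWWWWGW
WWWWWWWWW
WWWWWWWWW
WWWWWWWWW
WWWWWWWWW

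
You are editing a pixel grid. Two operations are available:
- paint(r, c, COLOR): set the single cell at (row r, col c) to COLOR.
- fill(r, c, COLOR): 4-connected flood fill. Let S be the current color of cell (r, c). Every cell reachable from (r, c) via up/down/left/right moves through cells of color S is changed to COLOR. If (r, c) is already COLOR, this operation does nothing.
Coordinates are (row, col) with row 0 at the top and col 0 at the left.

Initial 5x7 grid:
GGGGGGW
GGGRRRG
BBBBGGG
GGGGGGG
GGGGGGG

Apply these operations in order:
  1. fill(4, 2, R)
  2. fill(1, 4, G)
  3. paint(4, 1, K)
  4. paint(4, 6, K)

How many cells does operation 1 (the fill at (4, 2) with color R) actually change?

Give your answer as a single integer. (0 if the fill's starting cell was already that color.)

Answer: 18

Derivation:
After op 1 fill(4,2,R) [18 cells changed]:
GGGGGGW
GGGRRRR
BBBBRRR
RRRRRRR
RRRRRRR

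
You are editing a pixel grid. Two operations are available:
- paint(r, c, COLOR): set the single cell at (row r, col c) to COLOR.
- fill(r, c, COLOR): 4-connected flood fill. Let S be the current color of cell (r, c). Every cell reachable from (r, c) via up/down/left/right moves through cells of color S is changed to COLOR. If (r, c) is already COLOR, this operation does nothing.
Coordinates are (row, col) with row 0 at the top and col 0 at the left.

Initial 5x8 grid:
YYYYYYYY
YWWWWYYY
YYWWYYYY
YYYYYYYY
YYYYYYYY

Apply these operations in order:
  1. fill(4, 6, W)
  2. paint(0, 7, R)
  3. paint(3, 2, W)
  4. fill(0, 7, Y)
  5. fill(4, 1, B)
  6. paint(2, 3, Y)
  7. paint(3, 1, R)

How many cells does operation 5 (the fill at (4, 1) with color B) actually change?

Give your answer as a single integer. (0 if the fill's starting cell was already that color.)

After op 1 fill(4,6,W) [34 cells changed]:
WWWWWWWW
WWWWWWWW
WWWWWWWW
WWWWWWWW
WWWWWWWW
After op 2 paint(0,7,R):
WWWWWWWR
WWWWWWWW
WWWWWWWW
WWWWWWWW
WWWWWWWW
After op 3 paint(3,2,W):
WWWWWWWR
WWWWWWWW
WWWWWWWW
WWWWWWWW
WWWWWWWW
After op 4 fill(0,7,Y) [1 cells changed]:
WWWWWWWY
WWWWWWWW
WWWWWWWW
WWWWWWWW
WWWWWWWW
After op 5 fill(4,1,B) [39 cells changed]:
BBBBBBBY
BBBBBBBB
BBBBBBBB
BBBBBBBB
BBBBBBBB

Answer: 39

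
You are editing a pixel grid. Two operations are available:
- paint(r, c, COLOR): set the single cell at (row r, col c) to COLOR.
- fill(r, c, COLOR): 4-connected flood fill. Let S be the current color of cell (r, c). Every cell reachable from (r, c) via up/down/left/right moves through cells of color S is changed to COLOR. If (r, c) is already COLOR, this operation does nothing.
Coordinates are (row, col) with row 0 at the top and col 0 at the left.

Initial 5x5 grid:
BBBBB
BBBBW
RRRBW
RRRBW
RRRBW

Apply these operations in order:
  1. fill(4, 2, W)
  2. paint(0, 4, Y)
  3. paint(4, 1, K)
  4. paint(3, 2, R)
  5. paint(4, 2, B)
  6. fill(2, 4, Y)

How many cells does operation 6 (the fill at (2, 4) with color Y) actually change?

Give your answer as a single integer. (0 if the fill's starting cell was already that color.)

Answer: 4

Derivation:
After op 1 fill(4,2,W) [9 cells changed]:
BBBBB
BBBBW
WWWBW
WWWBW
WWWBW
After op 2 paint(0,4,Y):
BBBBY
BBBBW
WWWBW
WWWBW
WWWBW
After op 3 paint(4,1,K):
BBBBY
BBBBW
WWWBW
WWWBW
WKWBW
After op 4 paint(3,2,R):
BBBBY
BBBBW
WWWBW
WWRBW
WKWBW
After op 5 paint(4,2,B):
BBBBY
BBBBW
WWWBW
WWRBW
WKBBW
After op 6 fill(2,4,Y) [4 cells changed]:
BBBBY
BBBBY
WWWBY
WWRBY
WKBBY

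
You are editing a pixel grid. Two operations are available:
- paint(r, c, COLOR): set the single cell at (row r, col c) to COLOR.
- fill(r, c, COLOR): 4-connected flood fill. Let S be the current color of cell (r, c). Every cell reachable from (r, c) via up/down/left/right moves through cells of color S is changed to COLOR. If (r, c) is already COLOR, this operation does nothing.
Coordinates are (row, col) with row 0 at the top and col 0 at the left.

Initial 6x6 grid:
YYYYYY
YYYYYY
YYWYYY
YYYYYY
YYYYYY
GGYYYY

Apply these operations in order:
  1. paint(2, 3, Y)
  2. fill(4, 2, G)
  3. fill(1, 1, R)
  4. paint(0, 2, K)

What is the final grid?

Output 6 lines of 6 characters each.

After op 1 paint(2,3,Y):
YYYYYY
YYYYYY
YYWYYY
YYYYYY
YYYYYY
GGYYYY
After op 2 fill(4,2,G) [33 cells changed]:
GGGGGG
GGGGGG
GGWGGG
GGGGGG
GGGGGG
GGGGGG
After op 3 fill(1,1,R) [35 cells changed]:
RRRRRR
RRRRRR
RRWRRR
RRRRRR
RRRRRR
RRRRRR
After op 4 paint(0,2,K):
RRKRRR
RRRRRR
RRWRRR
RRRRRR
RRRRRR
RRRRRR

Answer: RRKRRR
RRRRRR
RRWRRR
RRRRRR
RRRRRR
RRRRRR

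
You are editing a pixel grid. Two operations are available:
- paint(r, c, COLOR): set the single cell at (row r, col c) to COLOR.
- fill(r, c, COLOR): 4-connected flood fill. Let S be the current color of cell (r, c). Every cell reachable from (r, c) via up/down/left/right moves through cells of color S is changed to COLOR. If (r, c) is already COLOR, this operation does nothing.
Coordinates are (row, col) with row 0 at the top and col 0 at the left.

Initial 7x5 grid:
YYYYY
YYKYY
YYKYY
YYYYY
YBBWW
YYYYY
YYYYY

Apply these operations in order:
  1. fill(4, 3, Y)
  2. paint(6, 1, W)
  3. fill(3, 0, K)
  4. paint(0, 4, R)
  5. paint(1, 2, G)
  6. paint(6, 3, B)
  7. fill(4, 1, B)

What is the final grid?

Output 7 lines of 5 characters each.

After op 1 fill(4,3,Y) [2 cells changed]:
YYYYY
YYKYY
YYKYY
YYYYY
YBBYY
YYYYY
YYYYY
After op 2 paint(6,1,W):
YYYYY
YYKYY
YYKYY
YYYYY
YBBYY
YYYYY
YWYYY
After op 3 fill(3,0,K) [30 cells changed]:
KKKKK
KKKKK
KKKKK
KKKKK
KBBKK
KKKKK
KWKKK
After op 4 paint(0,4,R):
KKKKR
KKKKK
KKKKK
KKKKK
KBBKK
KKKKK
KWKKK
After op 5 paint(1,2,G):
KKKKR
KKGKK
KKKKK
KKKKK
KBBKK
KKKKK
KWKKK
After op 6 paint(6,3,B):
KKKKR
KKGKK
KKKKK
KKKKK
KBBKK
KKKKK
KWKBK
After op 7 fill(4,1,B) [0 cells changed]:
KKKKR
KKGKK
KKKKK
KKKKK
KBBKK
KKKKK
KWKBK

Answer: KKKKR
KKGKK
KKKKK
KKKKK
KBBKK
KKKKK
KWKBK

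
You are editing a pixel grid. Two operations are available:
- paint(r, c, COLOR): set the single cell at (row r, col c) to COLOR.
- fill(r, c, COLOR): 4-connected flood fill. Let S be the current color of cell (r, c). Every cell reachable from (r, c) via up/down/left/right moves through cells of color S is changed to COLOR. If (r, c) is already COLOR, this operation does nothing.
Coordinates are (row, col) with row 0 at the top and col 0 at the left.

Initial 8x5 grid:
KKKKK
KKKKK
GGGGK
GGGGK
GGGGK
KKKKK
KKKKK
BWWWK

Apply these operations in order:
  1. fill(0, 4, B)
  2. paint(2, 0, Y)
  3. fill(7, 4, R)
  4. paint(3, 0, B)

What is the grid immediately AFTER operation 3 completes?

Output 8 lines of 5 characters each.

After op 1 fill(0,4,B) [24 cells changed]:
BBBBB
BBBBB
GGGGB
GGGGB
GGGGB
BBBBB
BBBBB
BWWWB
After op 2 paint(2,0,Y):
BBBBB
BBBBB
YGGGB
GGGGB
GGGGB
BBBBB
BBBBB
BWWWB
After op 3 fill(7,4,R) [25 cells changed]:
RRRRR
RRRRR
YGGGR
GGGGR
GGGGR
RRRRR
RRRRR
RWWWR

Answer: RRRRR
RRRRR
YGGGR
GGGGR
GGGGR
RRRRR
RRRRR
RWWWR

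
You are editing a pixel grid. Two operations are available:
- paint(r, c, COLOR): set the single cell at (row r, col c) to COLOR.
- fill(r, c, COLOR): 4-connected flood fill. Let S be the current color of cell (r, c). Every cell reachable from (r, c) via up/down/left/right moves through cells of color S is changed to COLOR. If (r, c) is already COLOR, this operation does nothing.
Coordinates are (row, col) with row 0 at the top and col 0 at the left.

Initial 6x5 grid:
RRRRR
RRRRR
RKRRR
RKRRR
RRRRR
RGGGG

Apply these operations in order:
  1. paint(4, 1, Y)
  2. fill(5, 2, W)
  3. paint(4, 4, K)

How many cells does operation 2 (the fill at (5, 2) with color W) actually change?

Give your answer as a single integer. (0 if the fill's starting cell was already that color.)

After op 1 paint(4,1,Y):
RRRRR
RRRRR
RKRRR
RKRRR
RYRRR
RGGGG
After op 2 fill(5,2,W) [4 cells changed]:
RRRRR
RRRRR
RKRRR
RKRRR
RYRRR
RWWWW

Answer: 4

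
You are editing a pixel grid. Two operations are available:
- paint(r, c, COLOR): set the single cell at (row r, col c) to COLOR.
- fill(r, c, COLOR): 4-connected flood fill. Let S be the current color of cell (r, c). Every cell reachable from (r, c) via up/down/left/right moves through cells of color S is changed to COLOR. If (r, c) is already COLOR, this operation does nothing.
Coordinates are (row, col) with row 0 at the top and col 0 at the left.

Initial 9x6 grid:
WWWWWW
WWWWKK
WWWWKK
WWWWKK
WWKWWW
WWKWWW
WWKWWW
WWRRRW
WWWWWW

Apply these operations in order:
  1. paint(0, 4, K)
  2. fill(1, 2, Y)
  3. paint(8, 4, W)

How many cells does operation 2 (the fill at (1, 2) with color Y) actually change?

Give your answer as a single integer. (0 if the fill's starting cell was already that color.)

Answer: 40

Derivation:
After op 1 paint(0,4,K):
WWWWKW
WWWWKK
WWWWKK
WWWWKK
WWKWWW
WWKWWW
WWKWWW
WWRRRW
WWWWWW
After op 2 fill(1,2,Y) [40 cells changed]:
YYYYKW
YYYYKK
YYYYKK
YYYYKK
YYKYYY
YYKYYY
YYKYYY
YYRRRY
YYYYYY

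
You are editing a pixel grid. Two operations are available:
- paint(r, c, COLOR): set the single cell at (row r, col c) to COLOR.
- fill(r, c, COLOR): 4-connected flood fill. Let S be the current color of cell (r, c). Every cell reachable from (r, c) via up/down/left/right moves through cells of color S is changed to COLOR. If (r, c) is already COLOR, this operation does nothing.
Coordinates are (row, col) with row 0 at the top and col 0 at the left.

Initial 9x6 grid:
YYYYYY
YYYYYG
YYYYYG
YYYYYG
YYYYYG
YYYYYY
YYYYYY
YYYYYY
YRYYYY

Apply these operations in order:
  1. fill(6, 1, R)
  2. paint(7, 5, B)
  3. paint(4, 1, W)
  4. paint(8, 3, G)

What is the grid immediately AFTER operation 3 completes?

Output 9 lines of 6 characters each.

After op 1 fill(6,1,R) [49 cells changed]:
RRRRRR
RRRRRG
RRRRRG
RRRRRG
RRRRRG
RRRRRR
RRRRRR
RRRRRR
RRRRRR
After op 2 paint(7,5,B):
RRRRRR
RRRRRG
RRRRRG
RRRRRG
RRRRRG
RRRRRR
RRRRRR
RRRRRB
RRRRRR
After op 3 paint(4,1,W):
RRRRRR
RRRRRG
RRRRRG
RRRRRG
RWRRRG
RRRRRR
RRRRRR
RRRRRB
RRRRRR

Answer: RRRRRR
RRRRRG
RRRRRG
RRRRRG
RWRRRG
RRRRRR
RRRRRR
RRRRRB
RRRRRR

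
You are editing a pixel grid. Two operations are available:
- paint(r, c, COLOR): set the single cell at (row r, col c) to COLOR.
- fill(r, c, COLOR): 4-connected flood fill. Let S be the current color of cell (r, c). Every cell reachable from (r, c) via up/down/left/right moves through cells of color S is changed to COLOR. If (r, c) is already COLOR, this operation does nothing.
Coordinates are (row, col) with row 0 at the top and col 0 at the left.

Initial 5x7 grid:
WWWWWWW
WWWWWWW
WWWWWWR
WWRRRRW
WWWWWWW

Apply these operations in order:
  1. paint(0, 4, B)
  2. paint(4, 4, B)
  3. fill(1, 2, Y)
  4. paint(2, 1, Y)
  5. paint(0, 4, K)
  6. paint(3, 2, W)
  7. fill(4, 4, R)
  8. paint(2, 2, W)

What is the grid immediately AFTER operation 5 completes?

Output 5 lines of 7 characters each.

Answer: YYYYKYY
YYYYYYY
YYYYYYR
YYRRRRW
YYYYBWW

Derivation:
After op 1 paint(0,4,B):
WWWWBWW
WWWWWWW
WWWWWWR
WWRRRRW
WWWWWWW
After op 2 paint(4,4,B):
WWWWBWW
WWWWWWW
WWWWWWR
WWRRRRW
WWWWBWW
After op 3 fill(1,2,Y) [25 cells changed]:
YYYYBYY
YYYYYYY
YYYYYYR
YYRRRRW
YYYYBWW
After op 4 paint(2,1,Y):
YYYYBYY
YYYYYYY
YYYYYYR
YYRRRRW
YYYYBWW
After op 5 paint(0,4,K):
YYYYKYY
YYYYYYY
YYYYYYR
YYRRRRW
YYYYBWW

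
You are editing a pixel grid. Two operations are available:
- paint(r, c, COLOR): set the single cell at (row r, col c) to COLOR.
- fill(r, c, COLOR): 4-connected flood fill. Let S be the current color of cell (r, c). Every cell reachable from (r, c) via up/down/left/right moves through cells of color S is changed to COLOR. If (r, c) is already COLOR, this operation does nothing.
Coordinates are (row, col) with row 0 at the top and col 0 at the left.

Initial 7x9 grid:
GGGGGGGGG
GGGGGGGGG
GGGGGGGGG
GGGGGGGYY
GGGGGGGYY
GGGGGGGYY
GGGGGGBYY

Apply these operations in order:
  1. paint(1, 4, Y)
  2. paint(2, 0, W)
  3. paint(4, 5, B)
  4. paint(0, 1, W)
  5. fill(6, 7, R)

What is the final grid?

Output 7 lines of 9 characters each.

After op 1 paint(1,4,Y):
GGGGGGGGG
GGGGYGGGG
GGGGGGGGG
GGGGGGGYY
GGGGGGGYY
GGGGGGGYY
GGGGGGBYY
After op 2 paint(2,0,W):
GGGGGGGGG
GGGGYGGGG
WGGGGGGGG
GGGGGGGYY
GGGGGGGYY
GGGGGGGYY
GGGGGGBYY
After op 3 paint(4,5,B):
GGGGGGGGG
GGGGYGGGG
WGGGGGGGG
GGGGGGGYY
GGGGGBGYY
GGGGGGGYY
GGGGGGBYY
After op 4 paint(0,1,W):
GWGGGGGGG
GGGGYGGGG
WGGGGGGGG
GGGGGGGYY
GGGGGBGYY
GGGGGGGYY
GGGGGGBYY
After op 5 fill(6,7,R) [8 cells changed]:
GWGGGGGGG
GGGGYGGGG
WGGGGGGGG
GGGGGGGRR
GGGGGBGRR
GGGGGGGRR
GGGGGGBRR

Answer: GWGGGGGGG
GGGGYGGGG
WGGGGGGGG
GGGGGGGRR
GGGGGBGRR
GGGGGGGRR
GGGGGGBRR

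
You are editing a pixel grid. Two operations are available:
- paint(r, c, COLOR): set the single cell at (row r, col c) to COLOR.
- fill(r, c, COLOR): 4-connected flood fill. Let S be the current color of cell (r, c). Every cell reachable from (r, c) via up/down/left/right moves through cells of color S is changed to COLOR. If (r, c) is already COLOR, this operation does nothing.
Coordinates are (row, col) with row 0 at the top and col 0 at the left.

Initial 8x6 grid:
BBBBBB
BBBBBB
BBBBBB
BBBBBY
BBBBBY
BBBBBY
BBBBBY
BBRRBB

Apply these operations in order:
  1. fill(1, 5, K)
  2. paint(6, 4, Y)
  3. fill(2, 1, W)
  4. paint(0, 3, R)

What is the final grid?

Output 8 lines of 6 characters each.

Answer: WWWRWW
WWWWWW
WWWWWW
WWWWWY
WWWWWY
WWWWWY
WWWWYY
WWRRKK

Derivation:
After op 1 fill(1,5,K) [42 cells changed]:
KKKKKK
KKKKKK
KKKKKK
KKKKKY
KKKKKY
KKKKKY
KKKKKY
KKRRKK
After op 2 paint(6,4,Y):
KKKKKK
KKKKKK
KKKKKK
KKKKKY
KKKKKY
KKKKKY
KKKKYY
KKRRKK
After op 3 fill(2,1,W) [39 cells changed]:
WWWWWW
WWWWWW
WWWWWW
WWWWWY
WWWWWY
WWWWWY
WWWWYY
WWRRKK
After op 4 paint(0,3,R):
WWWRWW
WWWWWW
WWWWWW
WWWWWY
WWWWWY
WWWWWY
WWWWYY
WWRRKK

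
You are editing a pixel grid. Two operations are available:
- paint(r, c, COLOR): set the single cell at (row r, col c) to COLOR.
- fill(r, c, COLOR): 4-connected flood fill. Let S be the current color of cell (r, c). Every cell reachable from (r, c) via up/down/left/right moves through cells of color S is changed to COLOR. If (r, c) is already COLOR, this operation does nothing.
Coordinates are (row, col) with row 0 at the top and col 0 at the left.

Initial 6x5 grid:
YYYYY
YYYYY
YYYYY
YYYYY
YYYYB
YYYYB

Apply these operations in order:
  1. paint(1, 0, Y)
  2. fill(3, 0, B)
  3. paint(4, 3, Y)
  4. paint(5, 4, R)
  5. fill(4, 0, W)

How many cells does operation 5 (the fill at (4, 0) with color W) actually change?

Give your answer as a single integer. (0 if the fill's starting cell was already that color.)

After op 1 paint(1,0,Y):
YYYYY
YYYYY
YYYYY
YYYYY
YYYYB
YYYYB
After op 2 fill(3,0,B) [28 cells changed]:
BBBBB
BBBBB
BBBBB
BBBBB
BBBBB
BBBBB
After op 3 paint(4,3,Y):
BBBBB
BBBBB
BBBBB
BBBBB
BBBYB
BBBBB
After op 4 paint(5,4,R):
BBBBB
BBBBB
BBBBB
BBBBB
BBBYB
BBBBR
After op 5 fill(4,0,W) [28 cells changed]:
WWWWW
WWWWW
WWWWW
WWWWW
WWWYW
WWWWR

Answer: 28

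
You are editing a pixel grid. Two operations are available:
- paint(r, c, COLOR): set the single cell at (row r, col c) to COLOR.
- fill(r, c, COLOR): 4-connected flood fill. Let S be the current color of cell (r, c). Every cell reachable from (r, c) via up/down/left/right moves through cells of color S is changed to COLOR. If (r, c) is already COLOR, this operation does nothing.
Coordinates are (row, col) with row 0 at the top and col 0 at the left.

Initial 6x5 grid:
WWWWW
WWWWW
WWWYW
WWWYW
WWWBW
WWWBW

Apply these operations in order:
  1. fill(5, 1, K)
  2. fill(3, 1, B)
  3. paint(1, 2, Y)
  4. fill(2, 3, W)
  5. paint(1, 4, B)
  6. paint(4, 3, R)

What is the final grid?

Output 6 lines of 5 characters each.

After op 1 fill(5,1,K) [26 cells changed]:
KKKKK
KKKKK
KKKYK
KKKYK
KKKBK
KKKBK
After op 2 fill(3,1,B) [26 cells changed]:
BBBBB
BBBBB
BBBYB
BBBYB
BBBBB
BBBBB
After op 3 paint(1,2,Y):
BBBBB
BBYBB
BBBYB
BBBYB
BBBBB
BBBBB
After op 4 fill(2,3,W) [2 cells changed]:
BBBBB
BBYBB
BBBWB
BBBWB
BBBBB
BBBBB
After op 5 paint(1,4,B):
BBBBB
BBYBB
BBBWB
BBBWB
BBBBB
BBBBB
After op 6 paint(4,3,R):
BBBBB
BBYBB
BBBWB
BBBWB
BBBRB
BBBBB

Answer: BBBBB
BBYBB
BBBWB
BBBWB
BBBRB
BBBBB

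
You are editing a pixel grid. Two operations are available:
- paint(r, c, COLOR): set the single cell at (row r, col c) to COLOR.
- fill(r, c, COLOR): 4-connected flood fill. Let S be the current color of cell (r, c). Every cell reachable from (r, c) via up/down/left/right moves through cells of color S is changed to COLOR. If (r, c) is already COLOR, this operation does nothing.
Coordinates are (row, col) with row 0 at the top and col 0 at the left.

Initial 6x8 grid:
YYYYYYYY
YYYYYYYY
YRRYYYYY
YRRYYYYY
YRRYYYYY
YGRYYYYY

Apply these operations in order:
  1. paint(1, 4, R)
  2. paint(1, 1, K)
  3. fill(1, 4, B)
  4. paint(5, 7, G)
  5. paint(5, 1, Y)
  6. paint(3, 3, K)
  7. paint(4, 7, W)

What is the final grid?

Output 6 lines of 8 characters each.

After op 1 paint(1,4,R):
YYYYYYYY
YYYYRYYY
YRRYYYYY
YRRYYYYY
YRRYYYYY
YGRYYYYY
After op 2 paint(1,1,K):
YYYYYYYY
YKYYRYYY
YRRYYYYY
YRRYYYYY
YRRYYYYY
YGRYYYYY
After op 3 fill(1,4,B) [1 cells changed]:
YYYYYYYY
YKYYBYYY
YRRYYYYY
YRRYYYYY
YRRYYYYY
YGRYYYYY
After op 4 paint(5,7,G):
YYYYYYYY
YKYYBYYY
YRRYYYYY
YRRYYYYY
YRRYYYYY
YGRYYYYG
After op 5 paint(5,1,Y):
YYYYYYYY
YKYYBYYY
YRRYYYYY
YRRYYYYY
YRRYYYYY
YYRYYYYG
After op 6 paint(3,3,K):
YYYYYYYY
YKYYBYYY
YRRYYYYY
YRRKYYYY
YRRYYYYY
YYRYYYYG
After op 7 paint(4,7,W):
YYYYYYYY
YKYYBYYY
YRRYYYYY
YRRKYYYY
YRRYYYYW
YYRYYYYG

Answer: YYYYYYYY
YKYYBYYY
YRRYYYYY
YRRKYYYY
YRRYYYYW
YYRYYYYG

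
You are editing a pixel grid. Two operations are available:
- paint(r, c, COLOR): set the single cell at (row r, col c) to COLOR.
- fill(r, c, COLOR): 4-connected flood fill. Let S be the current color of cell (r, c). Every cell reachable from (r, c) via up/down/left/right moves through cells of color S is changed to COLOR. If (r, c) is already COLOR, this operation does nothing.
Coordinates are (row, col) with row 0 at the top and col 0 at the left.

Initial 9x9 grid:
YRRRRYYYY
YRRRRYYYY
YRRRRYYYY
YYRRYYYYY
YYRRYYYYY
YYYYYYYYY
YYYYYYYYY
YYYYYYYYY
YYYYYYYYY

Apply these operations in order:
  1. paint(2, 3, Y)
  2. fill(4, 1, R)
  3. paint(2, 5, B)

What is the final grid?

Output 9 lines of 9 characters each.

Answer: RRRRRRRRR
RRRRRRRRR
RRRYRBRRR
RRRRRRRRR
RRRRRRRRR
RRRRRRRRR
RRRRRRRRR
RRRRRRRRR
RRRRRRRRR

Derivation:
After op 1 paint(2,3,Y):
YRRRRYYYY
YRRRRYYYY
YRRYRYYYY
YYRRYYYYY
YYRRYYYYY
YYYYYYYYY
YYYYYYYYY
YYYYYYYYY
YYYYYYYYY
After op 2 fill(4,1,R) [65 cells changed]:
RRRRRRRRR
RRRRRRRRR
RRRYRRRRR
RRRRRRRRR
RRRRRRRRR
RRRRRRRRR
RRRRRRRRR
RRRRRRRRR
RRRRRRRRR
After op 3 paint(2,5,B):
RRRRRRRRR
RRRRRRRRR
RRRYRBRRR
RRRRRRRRR
RRRRRRRRR
RRRRRRRRR
RRRRRRRRR
RRRRRRRRR
RRRRRRRRR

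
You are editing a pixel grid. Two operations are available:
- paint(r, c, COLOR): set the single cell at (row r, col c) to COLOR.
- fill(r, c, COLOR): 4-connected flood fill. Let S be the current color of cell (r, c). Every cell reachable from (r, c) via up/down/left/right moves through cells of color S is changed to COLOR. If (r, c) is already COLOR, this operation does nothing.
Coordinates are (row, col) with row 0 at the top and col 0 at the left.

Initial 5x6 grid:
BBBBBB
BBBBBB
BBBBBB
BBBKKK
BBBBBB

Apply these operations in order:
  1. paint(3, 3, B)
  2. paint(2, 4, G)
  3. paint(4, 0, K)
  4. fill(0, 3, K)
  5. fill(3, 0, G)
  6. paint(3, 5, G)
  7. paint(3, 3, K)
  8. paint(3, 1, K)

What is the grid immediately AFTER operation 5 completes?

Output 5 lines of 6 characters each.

Answer: GGGGGG
GGGGGG
GGGGGG
GGGGGG
GGGGGG

Derivation:
After op 1 paint(3,3,B):
BBBBBB
BBBBBB
BBBBBB
BBBBKK
BBBBBB
After op 2 paint(2,4,G):
BBBBBB
BBBBBB
BBBBGB
BBBBKK
BBBBBB
After op 3 paint(4,0,K):
BBBBBB
BBBBBB
BBBBGB
BBBBKK
KBBBBB
After op 4 fill(0,3,K) [26 cells changed]:
KKKKKK
KKKKKK
KKKKGK
KKKKKK
KKKKKK
After op 5 fill(3,0,G) [29 cells changed]:
GGGGGG
GGGGGG
GGGGGG
GGGGGG
GGGGGG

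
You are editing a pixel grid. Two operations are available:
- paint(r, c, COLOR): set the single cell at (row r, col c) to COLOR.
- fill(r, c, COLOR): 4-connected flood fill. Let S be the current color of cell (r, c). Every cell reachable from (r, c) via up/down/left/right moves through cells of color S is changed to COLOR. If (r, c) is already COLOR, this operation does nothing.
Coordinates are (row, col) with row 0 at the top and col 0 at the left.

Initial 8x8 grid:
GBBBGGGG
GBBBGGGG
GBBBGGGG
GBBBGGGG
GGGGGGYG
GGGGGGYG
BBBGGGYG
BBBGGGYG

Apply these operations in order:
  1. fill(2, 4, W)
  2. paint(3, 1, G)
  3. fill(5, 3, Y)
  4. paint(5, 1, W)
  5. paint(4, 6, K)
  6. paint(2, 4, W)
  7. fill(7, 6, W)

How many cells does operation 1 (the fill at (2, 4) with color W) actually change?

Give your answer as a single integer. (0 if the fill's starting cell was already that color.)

After op 1 fill(2,4,W) [42 cells changed]:
WBBBWWWW
WBBBWWWW
WBBBWWWW
WBBBWWWW
WWWWWWYW
WWWWWWYW
BBBWWWYW
BBBWWWYW

Answer: 42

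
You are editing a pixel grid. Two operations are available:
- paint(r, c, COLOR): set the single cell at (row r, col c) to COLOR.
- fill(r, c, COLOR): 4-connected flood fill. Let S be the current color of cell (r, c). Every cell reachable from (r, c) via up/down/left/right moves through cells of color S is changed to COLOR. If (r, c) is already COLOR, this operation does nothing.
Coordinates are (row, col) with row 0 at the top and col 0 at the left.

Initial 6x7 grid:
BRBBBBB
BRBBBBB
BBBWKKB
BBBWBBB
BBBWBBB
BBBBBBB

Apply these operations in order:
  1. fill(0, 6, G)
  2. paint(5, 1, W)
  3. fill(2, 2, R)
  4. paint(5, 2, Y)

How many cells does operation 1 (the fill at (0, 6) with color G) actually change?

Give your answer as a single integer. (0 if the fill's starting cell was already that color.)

After op 1 fill(0,6,G) [35 cells changed]:
GRGGGGG
GRGGGGG
GGGWKKG
GGGWGGG
GGGWGGG
GGGGGGG

Answer: 35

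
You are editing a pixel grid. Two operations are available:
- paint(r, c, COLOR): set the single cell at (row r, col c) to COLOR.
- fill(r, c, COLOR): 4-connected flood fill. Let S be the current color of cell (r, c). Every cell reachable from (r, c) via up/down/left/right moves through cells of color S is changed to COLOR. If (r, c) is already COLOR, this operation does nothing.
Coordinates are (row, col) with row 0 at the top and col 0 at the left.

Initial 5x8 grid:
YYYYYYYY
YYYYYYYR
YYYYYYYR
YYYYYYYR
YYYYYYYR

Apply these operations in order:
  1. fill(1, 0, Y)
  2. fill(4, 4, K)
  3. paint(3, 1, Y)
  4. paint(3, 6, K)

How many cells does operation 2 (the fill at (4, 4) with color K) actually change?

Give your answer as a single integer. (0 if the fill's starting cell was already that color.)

After op 1 fill(1,0,Y) [0 cells changed]:
YYYYYYYY
YYYYYYYR
YYYYYYYR
YYYYYYYR
YYYYYYYR
After op 2 fill(4,4,K) [36 cells changed]:
KKKKKKKK
KKKKKKKR
KKKKKKKR
KKKKKKKR
KKKKKKKR

Answer: 36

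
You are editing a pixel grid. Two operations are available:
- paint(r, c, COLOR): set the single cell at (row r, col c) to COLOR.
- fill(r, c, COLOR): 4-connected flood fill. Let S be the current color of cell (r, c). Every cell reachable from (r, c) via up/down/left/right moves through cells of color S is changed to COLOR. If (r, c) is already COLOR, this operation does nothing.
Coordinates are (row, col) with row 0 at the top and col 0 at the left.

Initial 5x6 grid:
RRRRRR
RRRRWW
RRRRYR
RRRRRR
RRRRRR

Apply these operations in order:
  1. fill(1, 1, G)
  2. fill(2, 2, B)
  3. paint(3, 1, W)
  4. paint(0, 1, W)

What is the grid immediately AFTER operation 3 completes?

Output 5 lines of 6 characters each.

Answer: BBBBBB
BBBBWW
BBBBYB
BWBBBB
BBBBBB

Derivation:
After op 1 fill(1,1,G) [27 cells changed]:
GGGGGG
GGGGWW
GGGGYG
GGGGGG
GGGGGG
After op 2 fill(2,2,B) [27 cells changed]:
BBBBBB
BBBBWW
BBBBYB
BBBBBB
BBBBBB
After op 3 paint(3,1,W):
BBBBBB
BBBBWW
BBBBYB
BWBBBB
BBBBBB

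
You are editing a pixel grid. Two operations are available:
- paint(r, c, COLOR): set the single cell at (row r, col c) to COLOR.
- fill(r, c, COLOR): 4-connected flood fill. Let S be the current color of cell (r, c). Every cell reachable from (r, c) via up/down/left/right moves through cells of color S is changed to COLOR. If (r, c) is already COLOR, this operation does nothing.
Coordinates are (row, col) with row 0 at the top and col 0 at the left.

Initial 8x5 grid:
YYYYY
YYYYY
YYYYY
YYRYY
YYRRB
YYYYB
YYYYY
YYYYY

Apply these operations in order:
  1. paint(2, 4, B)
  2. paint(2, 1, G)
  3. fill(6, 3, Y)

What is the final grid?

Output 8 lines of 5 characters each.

After op 1 paint(2,4,B):
YYYYY
YYYYY
YYYYB
YYRYY
YYRRB
YYYYB
YYYYY
YYYYY
After op 2 paint(2,1,G):
YYYYY
YYYYY
YGYYB
YYRYY
YYRRB
YYYYB
YYYYY
YYYYY
After op 3 fill(6,3,Y) [0 cells changed]:
YYYYY
YYYYY
YGYYB
YYRYY
YYRRB
YYYYB
YYYYY
YYYYY

Answer: YYYYY
YYYYY
YGYYB
YYRYY
YYRRB
YYYYB
YYYYY
YYYYY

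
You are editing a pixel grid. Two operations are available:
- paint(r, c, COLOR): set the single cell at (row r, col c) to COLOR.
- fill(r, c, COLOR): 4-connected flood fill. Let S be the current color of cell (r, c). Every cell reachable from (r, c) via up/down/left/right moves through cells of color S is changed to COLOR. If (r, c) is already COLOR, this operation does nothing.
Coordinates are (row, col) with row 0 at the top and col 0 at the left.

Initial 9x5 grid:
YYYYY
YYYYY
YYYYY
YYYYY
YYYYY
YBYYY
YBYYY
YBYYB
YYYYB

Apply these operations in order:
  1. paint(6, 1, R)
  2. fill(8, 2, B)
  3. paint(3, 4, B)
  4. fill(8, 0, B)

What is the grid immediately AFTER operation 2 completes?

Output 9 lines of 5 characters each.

Answer: BBBBB
BBBBB
BBBBB
BBBBB
BBBBB
BBBBB
BRBBB
BBBBB
BBBBB

Derivation:
After op 1 paint(6,1,R):
YYYYY
YYYYY
YYYYY
YYYYY
YYYYY
YBYYY
YRYYY
YBYYB
YYYYB
After op 2 fill(8,2,B) [40 cells changed]:
BBBBB
BBBBB
BBBBB
BBBBB
BBBBB
BBBBB
BRBBB
BBBBB
BBBBB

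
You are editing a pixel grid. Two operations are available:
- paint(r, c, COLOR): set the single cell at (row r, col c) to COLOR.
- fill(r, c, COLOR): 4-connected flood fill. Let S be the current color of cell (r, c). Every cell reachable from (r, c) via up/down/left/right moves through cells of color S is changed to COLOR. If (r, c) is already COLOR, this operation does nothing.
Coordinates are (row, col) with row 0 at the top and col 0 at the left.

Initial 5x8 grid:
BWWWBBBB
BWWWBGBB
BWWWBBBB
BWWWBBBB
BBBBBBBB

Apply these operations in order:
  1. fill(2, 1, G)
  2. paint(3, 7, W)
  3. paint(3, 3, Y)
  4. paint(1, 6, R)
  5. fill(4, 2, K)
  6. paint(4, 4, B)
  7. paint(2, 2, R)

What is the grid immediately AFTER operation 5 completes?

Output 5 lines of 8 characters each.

Answer: KGGGKKKK
KGGGKGRK
KGGGKKKK
KGGYKKKW
KKKKKKKK

Derivation:
After op 1 fill(2,1,G) [12 cells changed]:
BGGGBBBB
BGGGBGBB
BGGGBBBB
BGGGBBBB
BBBBBBBB
After op 2 paint(3,7,W):
BGGGBBBB
BGGGBGBB
BGGGBBBB
BGGGBBBW
BBBBBBBB
After op 3 paint(3,3,Y):
BGGGBBBB
BGGGBGBB
BGGGBBBB
BGGYBBBW
BBBBBBBB
After op 4 paint(1,6,R):
BGGGBBBB
BGGGBGRB
BGGGBBBB
BGGYBBBW
BBBBBBBB
After op 5 fill(4,2,K) [25 cells changed]:
KGGGKKKK
KGGGKGRK
KGGGKKKK
KGGYKKKW
KKKKKKKK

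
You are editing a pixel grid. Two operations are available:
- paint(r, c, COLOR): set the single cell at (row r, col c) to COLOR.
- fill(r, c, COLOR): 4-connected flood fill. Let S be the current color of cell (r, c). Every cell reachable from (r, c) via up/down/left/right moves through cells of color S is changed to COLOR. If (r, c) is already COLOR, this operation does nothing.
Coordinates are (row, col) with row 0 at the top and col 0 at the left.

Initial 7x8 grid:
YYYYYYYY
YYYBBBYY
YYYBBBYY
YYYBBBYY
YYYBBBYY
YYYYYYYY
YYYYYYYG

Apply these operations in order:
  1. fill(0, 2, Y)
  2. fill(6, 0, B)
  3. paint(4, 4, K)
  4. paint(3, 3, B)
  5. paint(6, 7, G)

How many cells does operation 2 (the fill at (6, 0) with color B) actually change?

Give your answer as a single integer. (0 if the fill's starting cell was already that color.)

After op 1 fill(0,2,Y) [0 cells changed]:
YYYYYYYY
YYYBBBYY
YYYBBBYY
YYYBBBYY
YYYBBBYY
YYYYYYYY
YYYYYYYG
After op 2 fill(6,0,B) [43 cells changed]:
BBBBBBBB
BBBBBBBB
BBBBBBBB
BBBBBBBB
BBBBBBBB
BBBBBBBB
BBBBBBBG

Answer: 43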